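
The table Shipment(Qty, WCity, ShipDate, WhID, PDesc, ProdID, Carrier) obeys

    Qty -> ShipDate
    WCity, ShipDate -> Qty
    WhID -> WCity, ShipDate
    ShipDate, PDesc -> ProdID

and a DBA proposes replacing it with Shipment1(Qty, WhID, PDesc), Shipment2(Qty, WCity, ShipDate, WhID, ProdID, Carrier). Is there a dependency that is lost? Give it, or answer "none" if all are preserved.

Check ShipDate, PDesc → ProdID: no single fragment contains all of {ShipDate, PDesc, ProdID}, and the restricted closure of {ShipDate, PDesc} across the fragments never reaches {ProdID}.
Qty → ShipDate is preserved.
WCity, ShipDate → Qty is preserved.
WhID → WCity, ShipDate is preserved.

ShipDate, PDesc -> ProdID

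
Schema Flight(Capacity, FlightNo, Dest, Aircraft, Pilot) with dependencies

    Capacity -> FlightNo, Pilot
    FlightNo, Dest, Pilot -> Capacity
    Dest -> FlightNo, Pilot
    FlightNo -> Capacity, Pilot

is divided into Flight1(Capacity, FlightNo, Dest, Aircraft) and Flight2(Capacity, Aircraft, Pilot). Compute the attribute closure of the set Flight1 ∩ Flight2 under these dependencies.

Flight1 ∩ Flight2 = {Capacity, Aircraft}.
Capacity → FlightNo, Pilot applies, adding FlightNo, Pilot
Closure: {Capacity, FlightNo, Aircraft, Pilot}.

Capacity, FlightNo, Aircraft, Pilot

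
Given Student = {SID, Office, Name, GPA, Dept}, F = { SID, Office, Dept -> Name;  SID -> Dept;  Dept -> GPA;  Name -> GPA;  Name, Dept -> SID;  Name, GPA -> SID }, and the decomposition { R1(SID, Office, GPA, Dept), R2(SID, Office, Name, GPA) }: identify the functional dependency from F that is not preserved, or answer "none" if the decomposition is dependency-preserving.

none

SID, Office, Dept → Name: restricted closure across fragments reaches Name.
SID → Dept lies within R1.
Dept → GPA lies within R1.
Name → GPA lies within R2.
Name, Dept → SID: restricted closure across fragments reaches SID.
Name, GPA → SID lies within R2.
Every dependency is enforceable on the fragments, so the decomposition is dependency-preserving.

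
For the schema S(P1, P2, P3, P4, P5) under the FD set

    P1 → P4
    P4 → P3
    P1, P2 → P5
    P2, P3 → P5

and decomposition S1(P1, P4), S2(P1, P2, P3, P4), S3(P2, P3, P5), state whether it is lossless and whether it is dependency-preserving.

Lossless test (chase): Rows 1 and 2 agree on P4; apply P4→P3 and equate their P3 entries. Rows 2 and 3 agree on P2, P3; apply P2, P3→P5 and equate their P5 entries. Row 2 is now all distinguished symbols — the join is lossless.
Dependency preservation: P1, P2 → P5 is not contained in any single fragment, but the restricted closure of its left-hand side across the fragments still reaches the right-hand side; the remaining FDs each lie inside some fragment. All dependencies are preserved.

lossless and dependency-preserving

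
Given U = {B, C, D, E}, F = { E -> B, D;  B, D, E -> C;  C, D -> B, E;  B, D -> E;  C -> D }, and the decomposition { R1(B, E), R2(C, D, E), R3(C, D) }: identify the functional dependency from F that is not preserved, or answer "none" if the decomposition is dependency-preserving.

B, D -> E

Check B, D → E: no single fragment contains all of {B, D, E}, and the restricted closure of {B, D} across the fragments never reaches {E}.
E → B, D is preserved.
B, D, E → C is preserved.
C, D → B, E is preserved.
C → D is preserved.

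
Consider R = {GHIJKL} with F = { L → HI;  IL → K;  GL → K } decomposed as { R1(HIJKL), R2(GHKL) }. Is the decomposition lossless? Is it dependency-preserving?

Lossless test: (HKL)⁺ = {HIKL}, which is a superkey of neither fragment — lossy.
Dependency preservation: every FD's attributes lie within a single fragment, so each can be enforced locally — preserved.

lossy but dependency-preserving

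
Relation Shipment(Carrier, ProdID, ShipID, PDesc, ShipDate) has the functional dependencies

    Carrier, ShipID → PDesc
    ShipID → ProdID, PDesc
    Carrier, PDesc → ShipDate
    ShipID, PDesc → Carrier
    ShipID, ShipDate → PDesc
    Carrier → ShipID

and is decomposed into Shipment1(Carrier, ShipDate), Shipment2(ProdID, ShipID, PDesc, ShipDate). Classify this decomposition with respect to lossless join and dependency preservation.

Lossless test: (ShipDate)⁺ = {ShipDate}, which is a superkey of neither fragment — lossy.
Dependency preservation: the restricted closure of {ShipID, PDesc} across the fragments never reaches {Carrier}, so ShipID, PDesc → Carrier cannot be enforced without a join — not preserved.

lossy and not dependency-preserving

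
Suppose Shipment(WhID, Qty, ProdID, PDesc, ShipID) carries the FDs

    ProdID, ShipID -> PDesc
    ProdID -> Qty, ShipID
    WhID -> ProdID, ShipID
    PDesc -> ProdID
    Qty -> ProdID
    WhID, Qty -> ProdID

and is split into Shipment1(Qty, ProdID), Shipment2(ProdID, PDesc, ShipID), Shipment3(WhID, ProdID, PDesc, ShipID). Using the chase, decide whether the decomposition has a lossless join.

Chase test. Columns are WhID, Qty, ProdID, PDesc, ShipID; row i has aⱼ where attribute j ∈ Shipmenti, else bᵢⱼ.
Initial tableau (one row per fragment):
  row 1: b11 a2 a3 b14 b15
  row 2: b21 b22 a3 a4 a5
  row 3: a1 b32 a3 a4 a5
Rows 1 and 2 agree on ProdID; apply ProdID→Qty, ShipID and equate their Qty, ShipID entries.
Rows 1 and 3 agree on ProdID; apply ProdID→Qty, ShipID and equate their Qty, ShipID entries.
Rows 1 and 2 agree on ProdID, ShipID; apply ProdID, ShipID→PDesc and equate their PDesc entries.
Row 3 is now all distinguished symbols — the join is lossless.

Yes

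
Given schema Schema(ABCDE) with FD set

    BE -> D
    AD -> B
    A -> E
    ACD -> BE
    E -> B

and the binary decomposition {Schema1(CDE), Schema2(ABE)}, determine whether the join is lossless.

No

Common attributes: Schema1 ∩ Schema2 = {E}.
Closure of {E}: E → B applies, adding B; BE → D applies, adding D. So (E)⁺ = {BDE}.
The closure contains neither all of Schema1 = {CDE} nor all of Schema2 = {ABE}, so the common attributes are not a superkey of either fragment. The join is lossy.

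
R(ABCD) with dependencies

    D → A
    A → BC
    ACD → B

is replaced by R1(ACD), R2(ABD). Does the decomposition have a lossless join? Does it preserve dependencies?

Lossless test: (AD)⁺ = {ABCD}, which contains all of one fragment — lossless.
Dependency preservation: A → BC; ACD → B are not contained in any single fragment, but the restricted closure of each left-hand side across the fragments still reaches the right-hand side; the remaining FDs each lie inside some fragment. All dependencies are preserved.

lossless and dependency-preserving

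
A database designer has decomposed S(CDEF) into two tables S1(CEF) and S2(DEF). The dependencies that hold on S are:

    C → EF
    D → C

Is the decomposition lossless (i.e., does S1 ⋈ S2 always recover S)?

No

Common attributes: S1 ∩ S2 = {EF}.
No dependency enlarges {EF}, so (EF)⁺ = {EF}.
The closure contains neither all of S1 = {CEF} nor all of S2 = {DEF}, so the common attributes are not a superkey of either fragment. The join is lossy.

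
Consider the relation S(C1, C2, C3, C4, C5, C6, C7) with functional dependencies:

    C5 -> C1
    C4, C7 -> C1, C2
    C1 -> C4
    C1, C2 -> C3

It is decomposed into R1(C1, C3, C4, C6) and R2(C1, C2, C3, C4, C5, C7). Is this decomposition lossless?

No

Common attributes: R1 ∩ R2 = {C1, C3, C4}.
No dependency enlarges {C1, C3, C4}, so (C1, C3, C4)⁺ = {C1, C3, C4}.
The closure contains neither all of R1 = {C1, C3, C4, C6} nor all of R2 = {C1, C2, C3, C4, C5, C7}, so the common attributes are not a superkey of either fragment. The join is lossy.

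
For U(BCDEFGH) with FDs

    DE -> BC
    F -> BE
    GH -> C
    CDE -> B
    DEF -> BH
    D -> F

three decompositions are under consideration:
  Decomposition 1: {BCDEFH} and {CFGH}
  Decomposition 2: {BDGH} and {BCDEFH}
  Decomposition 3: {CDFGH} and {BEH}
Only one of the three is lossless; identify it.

Decomposition 1: common = {CFH}, closure = {BCEFH} → lossy.
Decomposition 2: common = {BDH}, closure = {BCDEFH} → lossless.
Decomposition 3: common = {H}, closure = {H} → lossy.

Decomposition 2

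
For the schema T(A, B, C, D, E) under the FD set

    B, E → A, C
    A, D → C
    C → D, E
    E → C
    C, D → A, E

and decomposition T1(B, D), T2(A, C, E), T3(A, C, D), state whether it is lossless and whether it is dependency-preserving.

lossy but dependency-preserving

Lossless test (chase): Rows 2 and 3 agree on C; apply C→D, E and equate their D, E entries. No row becomes fully distinguished — the join is lossy.
Dependency preservation: B, E → A, C; C → D, E; C, D → A, E are not contained in any single fragment, but the restricted closure of each left-hand side across the fragments still reaches the right-hand side; the remaining FDs each lie inside some fragment. All dependencies are preserved.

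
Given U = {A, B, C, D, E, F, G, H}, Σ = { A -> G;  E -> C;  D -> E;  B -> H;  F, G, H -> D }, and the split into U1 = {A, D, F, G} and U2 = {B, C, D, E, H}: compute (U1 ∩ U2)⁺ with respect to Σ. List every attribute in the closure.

C, D, E

U1 ∩ U2 = {D}.
D → E applies, adding E
E → C applies, adding C
Closure: {C, D, E}.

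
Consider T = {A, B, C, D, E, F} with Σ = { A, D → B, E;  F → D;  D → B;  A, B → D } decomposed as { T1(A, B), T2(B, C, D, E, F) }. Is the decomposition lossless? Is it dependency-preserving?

lossy and not dependency-preserving

Lossless test: (B)⁺ = {B}, which is a superkey of neither fragment — lossy.
Dependency preservation: the restricted closure of {A, D} across the fragments never reaches {B, E}, so A, D → B, E cannot be enforced without a join — not preserved.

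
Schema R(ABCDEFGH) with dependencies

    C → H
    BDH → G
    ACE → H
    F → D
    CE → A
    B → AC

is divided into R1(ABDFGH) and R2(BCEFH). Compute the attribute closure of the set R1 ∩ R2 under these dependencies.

R1 ∩ R2 = {BFH}.
F → D applies, adding D
B → AC applies, adding AC
BDH → G applies, adding G
Closure: {ABCDFGH}.

ABCDFGH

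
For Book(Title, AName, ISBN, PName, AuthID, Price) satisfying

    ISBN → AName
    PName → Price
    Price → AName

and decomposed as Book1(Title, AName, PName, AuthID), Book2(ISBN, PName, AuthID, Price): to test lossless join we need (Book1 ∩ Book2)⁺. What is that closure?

AName, PName, AuthID, Price

Book1 ∩ Book2 = {PName, AuthID}.
PName → Price applies, adding Price
Price → AName applies, adding AName
Closure: {AName, PName, AuthID, Price}.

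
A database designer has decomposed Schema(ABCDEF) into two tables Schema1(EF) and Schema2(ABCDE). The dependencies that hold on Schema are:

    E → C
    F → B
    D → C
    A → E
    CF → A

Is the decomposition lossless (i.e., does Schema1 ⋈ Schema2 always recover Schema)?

Common attributes: Schema1 ∩ Schema2 = {E}.
Closure of {E}: E → C applies, adding C. So (E)⁺ = {CE}.
The closure contains neither all of Schema1 = {EF} nor all of Schema2 = {ABCDE}, so the common attributes are not a superkey of either fragment. The join is lossy.

No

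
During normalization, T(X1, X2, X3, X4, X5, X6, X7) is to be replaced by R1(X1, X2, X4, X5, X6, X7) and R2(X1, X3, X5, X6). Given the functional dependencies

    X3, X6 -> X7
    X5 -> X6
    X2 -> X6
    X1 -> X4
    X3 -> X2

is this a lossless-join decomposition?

No

Common attributes: R1 ∩ R2 = {X1, X5, X6}.
Closure of {X1, X5, X6}: X1 → X4 applies, adding X4. So (X1, X5, X6)⁺ = {X1, X4, X5, X6}.
The closure contains neither all of R1 = {X1, X2, X4, X5, X6, X7} nor all of R2 = {X1, X3, X5, X6}, so the common attributes are not a superkey of either fragment. The join is lossy.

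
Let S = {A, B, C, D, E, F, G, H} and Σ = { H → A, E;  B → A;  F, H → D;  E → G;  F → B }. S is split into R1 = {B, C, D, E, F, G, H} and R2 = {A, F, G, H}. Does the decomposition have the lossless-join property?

Common attributes: R1 ∩ R2 = {F, G, H}.
Closure of {F, G, H}: H → A, E applies, adding A, E; F, H → D applies, adding D; F → B applies, adding B. So (F, G, H)⁺ = {A, B, D, E, F, G, H}.
This closure contains every attribute of R2, so R1 ∩ R2 → R2. The join is lossless.

Yes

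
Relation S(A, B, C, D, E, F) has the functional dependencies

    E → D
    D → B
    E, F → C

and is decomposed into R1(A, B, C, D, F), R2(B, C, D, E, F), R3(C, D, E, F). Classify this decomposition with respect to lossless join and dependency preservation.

Lossless test (chase): Rows 1 and 3 agree on D; apply D→B and equate their B entries. No row becomes fully distinguished — the join is lossy.
Dependency preservation: every FD's attributes lie within a single fragment, so each can be enforced locally — preserved.

lossy but dependency-preserving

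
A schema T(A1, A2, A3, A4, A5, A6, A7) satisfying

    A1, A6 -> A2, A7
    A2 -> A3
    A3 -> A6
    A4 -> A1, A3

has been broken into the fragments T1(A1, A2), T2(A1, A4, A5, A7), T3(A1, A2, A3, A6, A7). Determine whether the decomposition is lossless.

No

Chase test. Columns are A1, A2, A3, A4, A5, A6, A7; row i has aⱼ where attribute j ∈ Ti, else bᵢⱼ.
Initial tableau (one row per fragment):
  row 1: a1 a2 b13 b14 b15 b16 b17
  row 2: a1 b22 b23 a4 a5 b26 a7
  row 3: a1 a2 a3 b34 b35 a6 a7
Rows 1 and 3 agree on A2; apply A2→A3 and equate their A3 entries.
Rows 1 and 3 agree on A3; apply A3→A6 and equate their A6 entries.
Rows 1 and 3 agree on A1, A6; apply A1, A6→A2, A7 and equate their A2, A7 entries.
No row becomes fully distinguished — the join is lossy.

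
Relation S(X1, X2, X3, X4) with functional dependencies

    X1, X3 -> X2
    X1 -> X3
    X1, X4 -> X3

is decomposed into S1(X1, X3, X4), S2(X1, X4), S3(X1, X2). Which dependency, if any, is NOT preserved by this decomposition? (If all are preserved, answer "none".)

X1, X3 → X2: restricted closure across fragments reaches X2.
X1 → X3 lies within S1.
X1, X4 → X3 lies within S1.
Every dependency is enforceable on the fragments, so the decomposition is dependency-preserving.

none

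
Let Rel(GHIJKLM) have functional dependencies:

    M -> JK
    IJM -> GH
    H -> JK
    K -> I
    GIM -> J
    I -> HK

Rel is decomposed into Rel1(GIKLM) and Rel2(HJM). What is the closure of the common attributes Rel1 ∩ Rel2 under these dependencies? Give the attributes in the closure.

Rel1 ∩ Rel2 = {M}.
M → JK applies, adding JK
K → I applies, adding I
I → HK applies, adding H
IJM → GH applies, adding G
Closure: {GHIJKM}.

GHIJKM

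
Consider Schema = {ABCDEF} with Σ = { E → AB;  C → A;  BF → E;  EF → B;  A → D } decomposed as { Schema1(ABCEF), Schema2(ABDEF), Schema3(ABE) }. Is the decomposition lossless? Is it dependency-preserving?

Lossless test (chase): Rows 1 and 2 agree on A; apply A→D and equate their D entries. Rows 1 and 3 agree on A; apply A→D and equate their D entries. Row 1 is now all distinguished symbols — the join is lossless.
Dependency preservation: every FD's attributes lie within a single fragment, so each can be enforced locally — preserved.

lossless and dependency-preserving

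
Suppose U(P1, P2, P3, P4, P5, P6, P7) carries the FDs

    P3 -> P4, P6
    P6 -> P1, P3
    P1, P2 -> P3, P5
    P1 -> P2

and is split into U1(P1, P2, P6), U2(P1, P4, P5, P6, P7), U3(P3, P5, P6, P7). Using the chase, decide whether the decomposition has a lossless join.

Chase test. Columns are P1, P2, P3, P4, P5, P6, P7; row i has aⱼ where attribute j ∈ Ui, else bᵢⱼ.
Initial tableau (one row per fragment):
  row 1: a1 a2 b13 b14 b15 a6 b17
  row 2: a1 b22 b23 a4 a5 a6 a7
  row 3: b31 b32 a3 b34 a5 a6 a7
Rows 1 and 2 agree on P6; apply P6→P1, P3 and equate their P1, P3 entries.
Rows 1 and 3 agree on P6; apply P6→P1, P3 and equate their P1, P3 entries.
Rows 1 and 2 agree on P1; apply P1→P2 and equate their P2 entries.
Rows 1 and 3 agree on P1; apply P1→P2 and equate their P2 entries.
Rows 1 and 2 agree on P3; apply P3→P4, P6 and equate their P4, P6 entries.
Rows 1 and 3 agree on P3; apply P3→P4, P6 and equate their P4, P6 entries.
Rows 1 and 2 agree on P1, P2; apply P1, P2→P3, P5 and equate their P3, P5 entries.
Row 2 is now all distinguished symbols — the join is lossless.

Yes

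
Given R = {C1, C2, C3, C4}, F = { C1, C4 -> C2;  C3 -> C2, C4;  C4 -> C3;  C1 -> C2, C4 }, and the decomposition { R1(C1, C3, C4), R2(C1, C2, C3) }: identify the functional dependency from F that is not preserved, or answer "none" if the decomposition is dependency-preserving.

C1, C4 → C2: restricted closure across fragments reaches C2.
C3 → C2, C4: restricted closure across fragments reaches C2, C4.
C4 → C3 lies within R1.
C1 → C2, C4: restricted closure across fragments reaches C2, C4.
Every dependency is enforceable on the fragments, so the decomposition is dependency-preserving.

none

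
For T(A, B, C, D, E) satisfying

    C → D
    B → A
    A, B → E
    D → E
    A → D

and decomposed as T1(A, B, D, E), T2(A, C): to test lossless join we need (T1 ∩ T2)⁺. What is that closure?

T1 ∩ T2 = {A}.
A → D applies, adding D
D → E applies, adding E
Closure: {A, D, E}.

A, D, E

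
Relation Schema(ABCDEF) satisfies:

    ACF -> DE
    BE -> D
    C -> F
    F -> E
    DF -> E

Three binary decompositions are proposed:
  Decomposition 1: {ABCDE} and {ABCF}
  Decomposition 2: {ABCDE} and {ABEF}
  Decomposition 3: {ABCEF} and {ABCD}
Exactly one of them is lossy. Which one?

Decomposition 2

Decomposition 1: common = {ABC}, closure = {ABCDEF} → lossless.
Decomposition 2: common = {ABE}, closure = {ABDE} → lossy.
Decomposition 3: common = {ABC}, closure = {ABCDEF} → lossless.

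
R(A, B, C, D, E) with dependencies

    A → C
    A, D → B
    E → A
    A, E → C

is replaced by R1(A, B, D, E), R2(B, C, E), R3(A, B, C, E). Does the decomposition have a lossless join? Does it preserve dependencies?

lossless and dependency-preserving

Lossless test (chase): Rows 1 and 3 agree on A; apply A→C and equate their C entries. Rows 1 and 2 agree on E; apply E→A and equate their A entries. Row 1 is now all distinguished symbols — the join is lossless.
Dependency preservation: every FD's attributes lie within a single fragment, so each can be enforced locally — preserved.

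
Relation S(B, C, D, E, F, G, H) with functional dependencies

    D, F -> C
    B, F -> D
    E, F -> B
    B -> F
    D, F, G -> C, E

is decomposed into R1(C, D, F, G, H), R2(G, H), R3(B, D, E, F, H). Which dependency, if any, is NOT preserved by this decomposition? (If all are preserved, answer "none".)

D, F, G -> C, E

Check D, F, G → C, E: no single fragment contains all of {C, D, E, F, G}, and the restricted closure of {D, F, G} across the fragments never reaches {C, E}.
D, F → C is preserved.
B, F → D is preserved.
E, F → B is preserved.
B → F is preserved.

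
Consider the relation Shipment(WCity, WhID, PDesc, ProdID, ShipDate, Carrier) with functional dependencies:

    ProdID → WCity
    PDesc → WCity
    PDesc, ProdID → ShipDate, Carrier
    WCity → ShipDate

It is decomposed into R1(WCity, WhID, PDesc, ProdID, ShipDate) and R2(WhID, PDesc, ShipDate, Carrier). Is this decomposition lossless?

Common attributes: R1 ∩ R2 = {WhID, PDesc, ShipDate}.
Closure of {WhID, PDesc, ShipDate}: PDesc → WCity applies, adding WCity. So (WhID, PDesc, ShipDate)⁺ = {WCity, WhID, PDesc, ShipDate}.
The closure contains neither all of R1 = {WCity, WhID, PDesc, ProdID, ShipDate} nor all of R2 = {WhID, PDesc, ShipDate, Carrier}, so the common attributes are not a superkey of either fragment. The join is lossy.

No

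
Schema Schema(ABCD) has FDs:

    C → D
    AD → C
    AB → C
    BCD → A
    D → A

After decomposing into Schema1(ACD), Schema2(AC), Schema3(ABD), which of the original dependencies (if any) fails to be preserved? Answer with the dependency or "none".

C → D lies within Schema1.
AD → C lies within Schema1.
AB → C: restricted closure across fragments reaches C.
BCD → A: restricted closure across fragments reaches A.
D → A lies within Schema1.
Every dependency is enforceable on the fragments, so the decomposition is dependency-preserving.

none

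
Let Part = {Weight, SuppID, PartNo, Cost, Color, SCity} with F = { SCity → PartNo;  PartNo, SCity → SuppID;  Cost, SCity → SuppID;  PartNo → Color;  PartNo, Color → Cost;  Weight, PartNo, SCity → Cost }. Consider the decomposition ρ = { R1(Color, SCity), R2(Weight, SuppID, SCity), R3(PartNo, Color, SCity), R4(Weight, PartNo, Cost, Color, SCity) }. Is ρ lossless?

Yes

Chase test. Columns are Weight, SuppID, PartNo, Cost, Color, SCity; row i has aⱼ where attribute j ∈ Ri, else bᵢⱼ.
Initial tableau (one row per fragment):
  row 1: b11 b12 b13 b14 a5 a6
  row 2: a1 a2 b23 b24 b25 a6
  row 3: b31 b32 a3 b34 a5 a6
  row 4: a1 b42 a3 a4 a5 a6
Rows 1 and 2 agree on SCity; apply SCity→PartNo and equate their PartNo entries.
Rows 1 and 3 agree on SCity; apply SCity→PartNo and equate their PartNo entries.
Rows 1 and 2 agree on PartNo, SCity; apply PartNo, SCity→SuppID and equate their SuppID entries.
Rows 1 and 3 agree on PartNo, SCity; apply PartNo, SCity→SuppID and equate their SuppID entries.
Rows 1 and 4 agree on PartNo, SCity; apply PartNo, SCity→SuppID and equate their SuppID entries.
Rows 1 and 2 agree on PartNo; apply PartNo→Color and equate their Color entries.
Rows 1 and 2 agree on PartNo, Color; apply PartNo, Color→Cost and equate their Cost entries.
Rows 1 and 3 agree on PartNo, Color; apply PartNo, Color→Cost and equate their Cost entries.
Rows 1 and 4 agree on PartNo, Color; apply PartNo, Color→Cost and equate their Cost entries.
Row 2 is now all distinguished symbols — the join is lossless.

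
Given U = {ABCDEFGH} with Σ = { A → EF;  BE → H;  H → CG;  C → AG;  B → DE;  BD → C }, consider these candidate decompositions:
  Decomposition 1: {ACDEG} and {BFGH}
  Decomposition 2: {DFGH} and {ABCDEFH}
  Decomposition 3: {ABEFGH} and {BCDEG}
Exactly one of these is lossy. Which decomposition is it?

Decomposition 1: common = {G}, closure = {G} → lossy.
Decomposition 2: common = {DFH}, closure = {ACDEFGH} → lossless.
Decomposition 3: common = {BEG}, closure = {ABCDEFGH} → lossless.

Decomposition 1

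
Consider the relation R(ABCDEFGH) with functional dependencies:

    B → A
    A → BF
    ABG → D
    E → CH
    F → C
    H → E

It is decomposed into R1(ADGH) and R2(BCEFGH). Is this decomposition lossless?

Common attributes: R1 ∩ R2 = {GH}.
Closure of {GH}: H → E applies, adding E; E → CH applies, adding C. So (GH)⁺ = {CEGH}.
The closure contains neither all of R1 = {ADGH} nor all of R2 = {BCEFGH}, so the common attributes are not a superkey of either fragment. The join is lossy.

No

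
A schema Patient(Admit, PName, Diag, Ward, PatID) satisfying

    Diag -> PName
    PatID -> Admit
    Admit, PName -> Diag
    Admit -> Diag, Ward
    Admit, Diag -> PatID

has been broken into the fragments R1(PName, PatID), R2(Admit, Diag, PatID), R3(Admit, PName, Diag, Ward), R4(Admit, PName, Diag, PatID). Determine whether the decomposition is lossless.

Chase test. Columns are Admit, PName, Diag, Ward, PatID; row i has aⱼ where attribute j ∈ Ri, else bᵢⱼ.
Initial tableau (one row per fragment):
  row 1: b11 a2 b13 b14 a5
  row 2: a1 b22 a3 b24 a5
  row 3: a1 a2 a3 a4 b35
  row 4: a1 a2 a3 b44 a5
Rows 2 and 3 agree on Diag; apply Diag→PName and equate their PName entries.
Rows 1 and 2 agree on PatID; apply PatID→Admit and equate their Admit entries.
Rows 1 and 2 agree on Admit, PName; apply Admit, PName→Diag and equate their Diag entries.
Rows 1 and 2 agree on Admit; apply Admit→Diag, Ward and equate their Diag, Ward entries.
Rows 1 and 3 agree on Admit; apply Admit→Diag, Ward and equate their Diag, Ward entries.
Rows 1 and 4 agree on Admit; apply Admit→Diag, Ward and equate their Diag, Ward entries.
Rows 1 and 3 agree on Admit, Diag; apply Admit, Diag→PatID and equate their PatID entries.
Row 1 is now all distinguished symbols — the join is lossless.

Yes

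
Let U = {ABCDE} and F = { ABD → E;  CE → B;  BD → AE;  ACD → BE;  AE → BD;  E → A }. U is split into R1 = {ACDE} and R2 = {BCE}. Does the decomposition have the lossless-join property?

Yes

Common attributes: R1 ∩ R2 = {CE}.
Closure of {CE}: CE → B applies, adding B; E → A applies, adding A; AE → BD applies, adding D. So (CE)⁺ = {ABCDE}.
This closure contains every attribute of R1, so R1 ∩ R2 → R1. The join is lossless.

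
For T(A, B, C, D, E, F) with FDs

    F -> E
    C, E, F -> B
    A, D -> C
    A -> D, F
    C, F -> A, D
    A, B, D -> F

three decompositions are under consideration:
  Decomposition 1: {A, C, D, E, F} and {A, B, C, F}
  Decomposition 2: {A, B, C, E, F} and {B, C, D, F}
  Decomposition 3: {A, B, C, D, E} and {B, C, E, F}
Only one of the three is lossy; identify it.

Decomposition 1: common = {A, C, F}, closure = {A, B, C, D, E, F} → lossless.
Decomposition 2: common = {B, C, F}, closure = {A, B, C, D, E, F} → lossless.
Decomposition 3: common = {B, C, E}, closure = {B, C, E} → lossy.

Decomposition 3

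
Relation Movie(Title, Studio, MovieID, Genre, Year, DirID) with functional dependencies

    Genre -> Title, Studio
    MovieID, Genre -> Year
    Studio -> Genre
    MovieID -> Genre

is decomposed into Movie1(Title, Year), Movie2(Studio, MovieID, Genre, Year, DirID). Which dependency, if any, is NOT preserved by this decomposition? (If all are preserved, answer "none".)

Genre -> Title, Studio

Check Genre → Title, Studio: no single fragment contains all of {Title, Studio, Genre}, and the restricted closure of {Genre} across the fragments never reaches {Title, Studio}.
MovieID, Genre → Year is preserved.
Studio → Genre is preserved.
MovieID → Genre is preserved.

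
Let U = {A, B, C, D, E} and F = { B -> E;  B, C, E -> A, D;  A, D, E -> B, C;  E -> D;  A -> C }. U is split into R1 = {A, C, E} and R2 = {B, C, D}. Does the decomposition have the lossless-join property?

No

Common attributes: R1 ∩ R2 = {C}.
No dependency enlarges {C}, so (C)⁺ = {C}.
The closure contains neither all of R1 = {A, C, E} nor all of R2 = {B, C, D}, so the common attributes are not a superkey of either fragment. The join is lossy.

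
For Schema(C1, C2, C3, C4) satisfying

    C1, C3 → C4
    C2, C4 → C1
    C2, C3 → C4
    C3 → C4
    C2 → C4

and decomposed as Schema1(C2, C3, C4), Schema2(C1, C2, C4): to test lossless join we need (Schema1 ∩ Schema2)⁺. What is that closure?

Schema1 ∩ Schema2 = {C2, C4}.
C2, C4 → C1 applies, adding C1
Closure: {C1, C2, C4}.

C1, C2, C4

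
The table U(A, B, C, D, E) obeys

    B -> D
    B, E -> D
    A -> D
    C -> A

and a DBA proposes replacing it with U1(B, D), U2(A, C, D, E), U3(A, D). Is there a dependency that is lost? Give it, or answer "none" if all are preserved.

none

B → D lies within U1.
B, E → D: restricted closure across fragments reaches D.
A → D lies within U2.
C → A lies within U2.
Every dependency is enforceable on the fragments, so the decomposition is dependency-preserving.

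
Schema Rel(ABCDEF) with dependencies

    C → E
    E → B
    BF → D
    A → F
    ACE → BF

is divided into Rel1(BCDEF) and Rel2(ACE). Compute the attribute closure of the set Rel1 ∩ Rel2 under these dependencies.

BCE

Rel1 ∩ Rel2 = {CE}.
E → B applies, adding B
Closure: {BCE}.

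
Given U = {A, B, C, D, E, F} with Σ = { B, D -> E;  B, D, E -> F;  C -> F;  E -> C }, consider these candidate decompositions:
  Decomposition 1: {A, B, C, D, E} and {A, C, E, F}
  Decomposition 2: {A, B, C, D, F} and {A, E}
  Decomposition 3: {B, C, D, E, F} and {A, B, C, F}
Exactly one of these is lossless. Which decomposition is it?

Decomposition 1: common = {A, C, E}, closure = {A, C, E, F} → lossless.
Decomposition 2: common = {A}, closure = {A} → lossy.
Decomposition 3: common = {B, C, F}, closure = {B, C, F} → lossy.

Decomposition 1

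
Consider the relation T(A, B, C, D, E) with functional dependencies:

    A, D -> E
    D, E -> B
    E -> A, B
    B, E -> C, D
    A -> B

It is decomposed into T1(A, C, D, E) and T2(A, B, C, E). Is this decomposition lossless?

Yes

Common attributes: T1 ∩ T2 = {A, C, E}.
Closure of {A, C, E}: E → A, B applies, adding B; B, E → C, D applies, adding D. So (A, C, E)⁺ = {A, B, C, D, E}.
This closure contains every attribute of T1, so T1 ∩ T2 → T1. The join is lossless.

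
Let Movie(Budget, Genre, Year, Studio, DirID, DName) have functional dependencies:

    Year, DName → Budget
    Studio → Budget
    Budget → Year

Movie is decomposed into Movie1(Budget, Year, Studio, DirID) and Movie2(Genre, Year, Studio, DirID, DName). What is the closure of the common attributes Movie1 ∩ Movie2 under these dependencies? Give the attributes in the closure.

Movie1 ∩ Movie2 = {Year, Studio, DirID}.
Studio → Budget applies, adding Budget
Closure: {Budget, Year, Studio, DirID}.

Budget, Year, Studio, DirID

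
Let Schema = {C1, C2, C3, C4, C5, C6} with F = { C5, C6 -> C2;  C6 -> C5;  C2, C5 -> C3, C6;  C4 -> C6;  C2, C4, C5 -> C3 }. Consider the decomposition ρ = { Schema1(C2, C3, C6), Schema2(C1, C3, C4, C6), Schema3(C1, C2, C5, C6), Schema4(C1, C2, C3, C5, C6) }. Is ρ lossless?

Yes

Chase test. Columns are C1, C2, C3, C4, C5, C6; row i has aⱼ where attribute j ∈ Schemai, else bᵢⱼ.
Initial tableau (one row per fragment):
  row 1: b11 a2 a3 b14 b15 a6
  row 2: a1 b22 a3 a4 b25 a6
  row 3: a1 a2 b33 b34 a5 a6
  row 4: a1 a2 a3 b44 a5 a6
Rows 1 and 2 agree on C6; apply C6→C5 and equate their C5 entries.
Rows 1 and 3 agree on C6; apply C6→C5 and equate their C5 entries.
Rows 1 and 3 agree on C2, C5; apply C2, C5→C3, C6 and equate their C3, C6 entries.
Rows 1 and 2 agree on C5, C6; apply C5, C6→C2 and equate their C2 entries.
Row 2 is now all distinguished symbols — the join is lossless.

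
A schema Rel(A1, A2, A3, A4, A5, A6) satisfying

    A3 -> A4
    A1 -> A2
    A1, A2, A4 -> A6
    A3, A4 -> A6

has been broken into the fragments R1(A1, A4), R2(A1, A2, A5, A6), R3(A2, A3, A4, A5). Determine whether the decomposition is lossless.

No

Chase test. Columns are A1, A2, A3, A4, A5, A6; row i has aⱼ where attribute j ∈ Ri, else bᵢⱼ.
Initial tableau (one row per fragment):
  row 1: a1 b12 b13 a4 b15 b16
  row 2: a1 a2 b23 b24 a5 a6
  row 3: b31 a2 a3 a4 a5 b36
Rows 1 and 2 agree on A1; apply A1→A2 and equate their A2 entries.
No row becomes fully distinguished — the join is lossy.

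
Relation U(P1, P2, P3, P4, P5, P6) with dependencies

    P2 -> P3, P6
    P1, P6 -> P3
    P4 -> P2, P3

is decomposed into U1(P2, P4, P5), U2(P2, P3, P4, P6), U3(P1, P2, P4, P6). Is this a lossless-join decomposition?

Chase test. Columns are P1, P2, P3, P4, P5, P6; row i has aⱼ where attribute j ∈ Ui, else bᵢⱼ.
Initial tableau (one row per fragment):
  row 1: b11 a2 b13 a4 a5 b16
  row 2: b21 a2 a3 a4 b25 a6
  row 3: a1 a2 b33 a4 b35 a6
Rows 1 and 2 agree on P2; apply P2→P3, P6 and equate their P3, P6 entries.
Rows 1 and 3 agree on P2; apply P2→P3, P6 and equate their P3, P6 entries.
No row becomes fully distinguished — the join is lossy.

No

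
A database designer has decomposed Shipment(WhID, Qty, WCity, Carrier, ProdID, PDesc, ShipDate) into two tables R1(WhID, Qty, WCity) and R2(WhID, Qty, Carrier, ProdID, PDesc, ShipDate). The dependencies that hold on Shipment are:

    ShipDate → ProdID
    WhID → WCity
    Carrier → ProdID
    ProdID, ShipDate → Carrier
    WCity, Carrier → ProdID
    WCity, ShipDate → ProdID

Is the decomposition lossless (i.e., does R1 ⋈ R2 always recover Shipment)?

Yes

Common attributes: R1 ∩ R2 = {WhID, Qty}.
Closure of {WhID, Qty}: WhID → WCity applies, adding WCity. So (WhID, Qty)⁺ = {WhID, Qty, WCity}.
This closure contains every attribute of R1, so R1 ∩ R2 → R1. The join is lossless.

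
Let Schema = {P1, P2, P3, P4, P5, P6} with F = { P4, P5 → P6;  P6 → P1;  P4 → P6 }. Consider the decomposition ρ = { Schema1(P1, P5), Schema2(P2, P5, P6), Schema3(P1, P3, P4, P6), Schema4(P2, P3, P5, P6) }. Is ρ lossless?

No

Chase test. Columns are P1, P2, P3, P4, P5, P6; row i has aⱼ where attribute j ∈ Schemai, else bᵢⱼ.
Initial tableau (one row per fragment):
  row 1: a1 b12 b13 b14 a5 b16
  row 2: b21 a2 b23 b24 a5 a6
  row 3: a1 b32 a3 a4 b35 a6
  row 4: b41 a2 a3 b44 a5 a6
Rows 2 and 3 agree on P6; apply P6→P1 and equate their P1 entries.
Rows 2 and 4 agree on P6; apply P6→P1 and equate their P1 entries.
No row becomes fully distinguished — the join is lossy.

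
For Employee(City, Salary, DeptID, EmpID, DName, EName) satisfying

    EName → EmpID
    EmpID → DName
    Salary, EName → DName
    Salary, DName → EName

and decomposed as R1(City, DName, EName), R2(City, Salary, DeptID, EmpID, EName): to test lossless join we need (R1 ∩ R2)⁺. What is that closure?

City, EmpID, DName, EName

R1 ∩ R2 = {City, EName}.
EName → EmpID applies, adding EmpID
EmpID → DName applies, adding DName
Closure: {City, EmpID, DName, EName}.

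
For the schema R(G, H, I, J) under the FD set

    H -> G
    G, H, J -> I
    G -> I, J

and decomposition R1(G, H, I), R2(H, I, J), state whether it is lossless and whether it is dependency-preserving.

lossless but not dependency-preserving

Lossless test: (H, I)⁺ = {G, H, I, J}, which contains all of one fragment — lossless.
Dependency preservation: the restricted closure of {G} across the fragments never reaches {I, J}, so G → I, J cannot be enforced without a join — not preserved.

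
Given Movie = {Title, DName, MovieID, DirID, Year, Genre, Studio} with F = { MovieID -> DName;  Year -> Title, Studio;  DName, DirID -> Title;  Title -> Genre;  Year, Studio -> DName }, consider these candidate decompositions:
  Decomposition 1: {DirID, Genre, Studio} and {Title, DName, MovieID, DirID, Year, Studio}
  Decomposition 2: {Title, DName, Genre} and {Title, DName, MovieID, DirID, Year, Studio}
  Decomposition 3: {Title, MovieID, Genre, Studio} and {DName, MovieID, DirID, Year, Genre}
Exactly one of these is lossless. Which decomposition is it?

Decomposition 2

Decomposition 1: common = {DirID, Studio}, closure = {DirID, Studio} → lossy.
Decomposition 2: common = {Title, DName}, closure = {Title, DName, Genre} → lossless.
Decomposition 3: common = {MovieID, Genre}, closure = {DName, MovieID, Genre} → lossy.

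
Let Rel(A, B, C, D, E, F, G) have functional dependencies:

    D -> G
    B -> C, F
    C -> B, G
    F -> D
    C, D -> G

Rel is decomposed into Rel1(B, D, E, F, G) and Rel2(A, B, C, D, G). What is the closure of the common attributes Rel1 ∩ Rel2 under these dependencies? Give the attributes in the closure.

B, C, D, F, G

Rel1 ∩ Rel2 = {B, D, G}.
B → C, F applies, adding C, F
Closure: {B, C, D, F, G}.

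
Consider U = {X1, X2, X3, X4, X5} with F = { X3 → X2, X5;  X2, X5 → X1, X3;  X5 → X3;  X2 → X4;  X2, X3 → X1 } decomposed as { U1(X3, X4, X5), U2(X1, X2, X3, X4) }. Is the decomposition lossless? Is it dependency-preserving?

Lossless test: (X3, X4)⁺ = {X1, X2, X3, X4, X5}, which contains all of one fragment — lossless.
Dependency preservation: X3 → X2, X5; X2, X5 → X1, X3 are not contained in any single fragment, but the restricted closure of each left-hand side across the fragments still reaches the right-hand side; the remaining FDs each lie inside some fragment. All dependencies are preserved.

lossless and dependency-preserving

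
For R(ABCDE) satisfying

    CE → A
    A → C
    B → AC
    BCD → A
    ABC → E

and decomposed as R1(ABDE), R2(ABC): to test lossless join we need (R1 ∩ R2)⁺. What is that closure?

R1 ∩ R2 = {AB}.
A → C applies, adding C
ABC → E applies, adding E
Closure: {ABCE}.

ABCE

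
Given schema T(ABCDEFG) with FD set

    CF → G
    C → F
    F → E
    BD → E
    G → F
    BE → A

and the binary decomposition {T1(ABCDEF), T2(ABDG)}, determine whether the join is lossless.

Common attributes: T1 ∩ T2 = {ABD}.
Closure of {ABD}: BD → E applies, adding E. So (ABD)⁺ = {ABDE}.
The closure contains neither all of T1 = {ABCDEF} nor all of T2 = {ABDG}, so the common attributes are not a superkey of either fragment. The join is lossy.

No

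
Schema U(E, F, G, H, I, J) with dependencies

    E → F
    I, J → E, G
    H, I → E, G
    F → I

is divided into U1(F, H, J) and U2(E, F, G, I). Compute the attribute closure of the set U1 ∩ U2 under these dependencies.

F, I

U1 ∩ U2 = {F}.
F → I applies, adding I
Closure: {F, I}.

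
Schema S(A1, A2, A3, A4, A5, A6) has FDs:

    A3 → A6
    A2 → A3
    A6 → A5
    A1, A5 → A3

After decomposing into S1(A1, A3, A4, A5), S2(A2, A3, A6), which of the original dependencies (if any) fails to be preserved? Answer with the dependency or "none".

Check A6 → A5: no single fragment contains all of {A5, A6}, and the restricted closure of {A6} across the fragments never reaches {A5}.
A3 → A6 is preserved.
A2 → A3 is preserved.
A1, A5 → A3 is preserved.

A6 → A5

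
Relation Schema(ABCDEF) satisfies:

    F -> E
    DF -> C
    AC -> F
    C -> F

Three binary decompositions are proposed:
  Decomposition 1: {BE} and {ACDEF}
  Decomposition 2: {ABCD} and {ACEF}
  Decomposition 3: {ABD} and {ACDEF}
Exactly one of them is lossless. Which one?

Decomposition 2

Decomposition 1: common = {E}, closure = {E} → lossy.
Decomposition 2: common = {AC}, closure = {ACEF} → lossless.
Decomposition 3: common = {AD}, closure = {AD} → lossy.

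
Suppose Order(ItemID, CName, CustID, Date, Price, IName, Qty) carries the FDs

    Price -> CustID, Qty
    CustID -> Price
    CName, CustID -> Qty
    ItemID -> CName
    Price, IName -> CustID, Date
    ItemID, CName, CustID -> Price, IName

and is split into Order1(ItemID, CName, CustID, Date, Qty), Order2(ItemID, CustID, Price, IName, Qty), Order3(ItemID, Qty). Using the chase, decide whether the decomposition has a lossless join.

Chase test. Columns are ItemID, CName, CustID, Date, Price, IName, Qty; row i has aⱼ where attribute j ∈ Orderi, else bᵢⱼ.
Initial tableau (one row per fragment):
  row 1: a1 a2 a3 a4 b15 b16 a7
  row 2: a1 b22 a3 b24 a5 a6 a7
  row 3: a1 b32 b33 b34 b35 b36 a7
Rows 1 and 2 agree on CustID; apply CustID→Price and equate their Price entries.
Rows 1 and 2 agree on ItemID; apply ItemID→CName and equate their CName entries.
Rows 1 and 3 agree on ItemID; apply ItemID→CName and equate their CName entries.
Rows 1 and 2 agree on ItemID, CName, CustID; apply ItemID, CName, CustID→Price, IName and equate their Price, IName entries.
Rows 1 and 2 agree on Price, IName; apply Price, IName→CustID, Date and equate their CustID, Date entries.
Row 1 is now all distinguished symbols — the join is lossless.

Yes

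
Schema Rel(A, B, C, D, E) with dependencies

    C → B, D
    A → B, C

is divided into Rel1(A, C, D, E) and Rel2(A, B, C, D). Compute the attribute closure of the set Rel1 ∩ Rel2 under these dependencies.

A, B, C, D

Rel1 ∩ Rel2 = {A, C, D}.
C → B, D applies, adding B
Closure: {A, B, C, D}.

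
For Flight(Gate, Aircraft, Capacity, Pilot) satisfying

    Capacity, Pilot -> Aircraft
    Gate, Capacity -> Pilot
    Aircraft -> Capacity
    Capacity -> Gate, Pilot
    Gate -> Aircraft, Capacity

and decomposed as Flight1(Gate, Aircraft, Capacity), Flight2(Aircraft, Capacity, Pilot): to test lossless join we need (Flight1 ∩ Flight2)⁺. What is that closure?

Flight1 ∩ Flight2 = {Aircraft, Capacity}.
Capacity → Gate, Pilot applies, adding Gate, Pilot
Closure: {Gate, Aircraft, Capacity, Pilot}.

Gate, Aircraft, Capacity, Pilot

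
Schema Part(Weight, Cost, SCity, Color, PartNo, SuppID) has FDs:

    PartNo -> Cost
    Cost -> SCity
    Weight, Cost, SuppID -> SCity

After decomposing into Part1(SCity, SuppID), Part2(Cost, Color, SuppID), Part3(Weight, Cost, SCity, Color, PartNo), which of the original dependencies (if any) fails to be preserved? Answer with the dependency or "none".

PartNo → Cost lies within Part3.
Cost → SCity lies within Part3.
Weight, Cost, SuppID → SCity: restricted closure across fragments reaches SCity.
Every dependency is enforceable on the fragments, so the decomposition is dependency-preserving.

none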